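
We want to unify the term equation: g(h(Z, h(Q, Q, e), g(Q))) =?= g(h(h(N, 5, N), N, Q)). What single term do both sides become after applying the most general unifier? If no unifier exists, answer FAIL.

Decompose g/1: h(Z, h(Q, Q, e), g(Q)) =?= h(h(N, 5, N), N, Q).
Decompose h/3: Z =?= h(N, 5, N),  h(Q, Q, e) =?= N,  g(Q) =?= Q.
Bind Z := h(N, 5, N); no other remaining equation mentions Z.
Bind N := h(Q, Q, e); no other remaining equation mentions N. Substituting into the earlier binding gives Z := h(h(Q, Q, e), 5, h(Q, Q, e)).
Occurs check fails: Q occurs in g(Q); the equation Q =?= g(Q) has no finite solution.

FAIL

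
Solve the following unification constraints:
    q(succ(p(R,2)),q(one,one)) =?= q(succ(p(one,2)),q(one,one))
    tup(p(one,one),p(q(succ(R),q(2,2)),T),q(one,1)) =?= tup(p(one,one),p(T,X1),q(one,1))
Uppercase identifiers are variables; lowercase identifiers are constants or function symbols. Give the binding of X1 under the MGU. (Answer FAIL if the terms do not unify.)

q(succ(one),q(2,2))

Decompose q/2: succ(p(R,2)) =?= succ(p(one,2)),  q(one,one) =?= q(one,one).
Decompose succ/1: p(R,2) =?= p(one,2).
Decompose p/2: R =?= one,  2 =?= 2.
Bind R := one; substituting into the one remaining equation that mentions R gives: tup(p(one,one),p(q(succ(one),q(2,2)),T),q(one,1)) =?= tup(p(one,one),p(T,X1),q(one,1)).
Delete trivial equation 2 =?= 2.
Delete trivial equation q(one,one) =?= q(one,one).
Decompose tup/3: p(one,one) =?= p(one,one),  p(q(succ(one),q(2,2)),T) =?= p(T,X1),  q(one,1) =?= q(one,1).
Delete trivial equation p(one,one) =?= p(one,one).
Decompose p/2: q(succ(one),q(2,2)) =?= T,  T =?= X1.
Bind T := q(succ(one),q(2,2)); substituting into the one remaining equation that mentions T gives: q(succ(one),q(2,2)) =?= X1.
Bind X1 := q(succ(one),q(2,2)); no other remaining equation mentions X1.
Delete trivial equation q(one,1) =?= q(one,1).
MGU = { R -> one, T -> q(succ(one),q(2,2)), X1 -> q(succ(one),q(2,2)) }, so X1 -> q(succ(one),q(2,2)).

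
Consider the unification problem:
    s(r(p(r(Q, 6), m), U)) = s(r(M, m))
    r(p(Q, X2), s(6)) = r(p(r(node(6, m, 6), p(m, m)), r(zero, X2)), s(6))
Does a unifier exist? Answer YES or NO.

NO

Decompose s/1: r(p(r(Q, 6), m), U) = r(M, m).
Decompose r/2: p(r(Q, 6), m) = M,  U = m.
Bind M := p(r(Q, 6), m); no other remaining equation mentions M.
Bind U := m; no other remaining equation mentions U.
Decompose r/2: p(Q, X2) = p(r(node(6, m, 6), p(m, m)), r(zero, X2)),  s(6) = s(6).
Decompose p/2: Q = r(node(6, m, 6), p(m, m)),  X2 = r(zero, X2).
Bind Q := r(node(6, m, 6), p(m, m)); no other remaining equation mentions Q. Substituting into the earlier binding gives M := p(r(r(node(6, m, 6), p(m, m)), 6), m).
Occurs check fails: X2 occurs in r(zero, X2); the equation X2 = r(zero, X2) has no finite solution.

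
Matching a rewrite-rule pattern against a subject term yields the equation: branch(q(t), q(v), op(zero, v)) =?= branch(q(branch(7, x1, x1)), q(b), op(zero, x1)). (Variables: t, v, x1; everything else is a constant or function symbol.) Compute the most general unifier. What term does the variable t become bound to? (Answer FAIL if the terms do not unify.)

branch(7, b, b)

Decompose branch/3: q(t) =?= q(branch(7, x1, x1)),  q(v) =?= q(b),  op(zero, v) =?= op(zero, x1).
Decompose q/1: t =?= branch(7, x1, x1).
Bind t := branch(7, x1, x1); no other remaining equation mentions t.
Decompose q/1: v =?= b.
Bind v := b; substituting into the remaining equation gives: op(zero, b) =?= op(zero, x1).
Decompose op/2: zero =?= zero,  b =?= x1.
Delete trivial equation zero =?= zero.
Bind x1 := b. Substituting into the earlier binding gives t := branch(7, b, b).
MGU = { t := branch(7, b, b), v := b, x1 := b }, so t := branch(7, b, b).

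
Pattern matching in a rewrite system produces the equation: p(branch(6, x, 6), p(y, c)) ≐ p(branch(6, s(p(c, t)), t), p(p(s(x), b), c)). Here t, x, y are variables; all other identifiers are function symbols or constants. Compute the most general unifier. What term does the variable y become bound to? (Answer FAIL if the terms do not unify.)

p(s(s(p(c, 6))), b)

Decompose p/2: branch(6, x, 6) ≐ branch(6, s(p(c, t)), t),  p(y, c) ≐ p(p(s(x), b), c).
Decompose branch/3: 6 ≐ 6,  x ≐ s(p(c, t)),  6 ≐ t.
Delete trivial equation 6 ≐ 6.
Bind x := s(p(c, t)); substituting into the one remaining equation that mentions x gives: p(y, c) ≐ p(p(s(s(p(c, t))), b), c).
Bind t := 6; substituting into the remaining equation gives: p(y, c) ≐ p(p(s(s(p(c, 6))), b), c). Substituting into the earlier binding gives x := s(p(c, 6)).
Decompose p/2: y ≐ p(s(s(p(c, 6))), b),  c ≐ c.
Bind y := p(s(s(p(c, 6))), b); no other remaining equation mentions y.
Delete trivial equation c ≐ c.
MGU = { x -> s(p(c, 6)), t -> 6, y -> p(s(s(p(c, 6))), b) }, so y -> p(s(s(p(c, 6))), b).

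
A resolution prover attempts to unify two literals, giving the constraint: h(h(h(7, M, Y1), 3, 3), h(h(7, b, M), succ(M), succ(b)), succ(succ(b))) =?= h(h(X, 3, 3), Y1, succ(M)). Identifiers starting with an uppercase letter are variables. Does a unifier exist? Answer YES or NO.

YES

Decompose h/3: h(h(7, M, Y1), 3, 3) =?= h(X, 3, 3),  h(h(7, b, M), succ(M), succ(b)) =?= Y1,  succ(succ(b)) =?= succ(M).
Decompose h/3: h(7, M, Y1) =?= X,  3 =?= 3,  3 =?= 3.
Bind X := h(7, M, Y1); no other remaining equation mentions X.
Delete trivial equation 3 =?= 3.
Delete trivial equation 3 =?= 3.
Bind Y1 := h(h(7, b, M), succ(M), succ(b)); no other remaining equation mentions Y1. Substituting into the earlier binding gives X := h(7, M, h(h(7, b, M), succ(M), succ(b))).
Decompose succ/1: succ(b) =?= M.
Bind M := succ(b). Substituting into the earlier bindings gives X := h(7, succ(b), h(h(7, b, succ(b)), succ(succ(b)), succ(b))), Y1 := h(h(7, b, succ(b)), succ(succ(b)), succ(b)).
No equations remain and no clash or occurs-check failure arose, so a unifier exists.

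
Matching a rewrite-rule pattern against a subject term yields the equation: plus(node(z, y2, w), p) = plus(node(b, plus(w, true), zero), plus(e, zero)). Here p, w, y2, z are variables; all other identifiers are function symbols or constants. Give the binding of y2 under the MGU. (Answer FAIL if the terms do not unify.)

Decompose plus/2: node(z, y2, w) = node(b, plus(w, true), zero),  p = plus(e, zero).
Decompose node/3: z = b,  y2 = plus(w, true),  w = zero.
Bind z := b; no other remaining equation mentions z.
Bind y2 := plus(w, true); no other remaining equation mentions y2.
Bind w := zero; no other remaining equation mentions w. Substituting into the earlier binding gives y2 := plus(zero, true).
Bind p := plus(e, zero).
MGU = { z := b, y2 := plus(zero, true), w := zero, p := plus(e, zero) }, so y2 := plus(zero, true).

plus(zero, true)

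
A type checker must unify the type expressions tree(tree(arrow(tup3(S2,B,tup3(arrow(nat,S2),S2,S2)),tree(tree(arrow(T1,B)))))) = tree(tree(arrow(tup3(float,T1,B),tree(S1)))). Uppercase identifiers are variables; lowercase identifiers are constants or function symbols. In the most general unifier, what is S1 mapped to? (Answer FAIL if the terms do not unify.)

tree(arrow(tup3(arrow(nat,float),float,float),tup3(arrow(nat,float),float,float)))

Decompose tree/1: tree(arrow(tup3(S2,B,tup3(arrow(nat,S2),S2,S2)),tree(tree(arrow(T1,B))))) = tree(arrow(tup3(float,T1,B),tree(S1))).
Decompose tree/1: arrow(tup3(S2,B,tup3(arrow(nat,S2),S2,S2)),tree(tree(arrow(T1,B)))) = arrow(tup3(float,T1,B),tree(S1)).
Decompose arrow/2: tup3(S2,B,tup3(arrow(nat,S2),S2,S2)) = tup3(float,T1,B),  tree(tree(arrow(T1,B))) = tree(S1).
Decompose tup3/3: S2 = float,  B = T1,  tup3(arrow(nat,S2),S2,S2) = B.
Bind S2 := float; substituting into the one remaining equation that mentions S2 gives: tup3(arrow(nat,float),float,float) = B.
Bind B := T1; substituting into the remaining equations gives: tup3(arrow(nat,float),float,float) = T1,  tree(tree(arrow(T1,T1))) = tree(S1).
Bind T1 := tup3(arrow(nat,float),float,float); substituting into the remaining equation gives: tree(tree(arrow(tup3(arrow(nat,float),float,float),tup3(arrow(nat,float),float,float)))) = tree(S1). Substituting into the earlier binding gives B := tup3(arrow(nat,float),float,float).
Decompose tree/1: tree(arrow(tup3(arrow(nat,float),float,float),tup3(arrow(nat,float),float,float))) = S1.
Bind S1 := tree(arrow(tup3(arrow(nat,float),float,float),tup3(arrow(nat,float),float,float))).
MGU = { S2 -> float, B -> tup3(arrow(nat,float),float,float), T1 -> tup3(arrow(nat,float),float,float), S1 -> tree(arrow(tup3(arrow(nat,float),float,float),tup3(arrow(nat,float),float,float))) }, so S1 -> tree(arrow(tup3(arrow(nat,float),float,float),tup3(arrow(nat,float),float,float))).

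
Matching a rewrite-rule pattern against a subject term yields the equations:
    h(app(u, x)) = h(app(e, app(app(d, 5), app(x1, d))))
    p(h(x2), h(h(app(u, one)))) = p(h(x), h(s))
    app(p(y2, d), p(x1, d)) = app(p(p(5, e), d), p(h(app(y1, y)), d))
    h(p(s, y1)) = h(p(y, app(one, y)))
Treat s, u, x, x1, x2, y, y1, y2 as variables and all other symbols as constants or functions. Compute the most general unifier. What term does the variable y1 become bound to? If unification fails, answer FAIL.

Decompose h/1: app(u, x) = app(e, app(app(d, 5), app(x1, d))).
Decompose app/2: u = e,  x = app(app(d, 5), app(x1, d)).
Bind u := e; substituting into the one remaining equation that mentions u gives: p(h(x2), h(h(app(e, one)))) = p(h(x), h(s)).
Bind x := app(app(d, 5), app(x1, d)); substituting into the one remaining equation that mentions x gives: p(h(x2), h(h(app(e, one)))) = p(h(app(app(d, 5), app(x1, d))), h(s)).
Decompose p/2: h(x2) = h(app(app(d, 5), app(x1, d))),  h(h(app(e, one))) = h(s).
Decompose h/1: x2 = app(app(d, 5), app(x1, d)).
Bind x2 := app(app(d, 5), app(x1, d)); no other remaining equation mentions x2.
Decompose h/1: h(app(e, one)) = s.
Bind s := h(app(e, one)); substituting into the one remaining equation that mentions s gives: h(p(h(app(e, one)), y1)) = h(p(y, app(one, y))).
Decompose app/2: p(y2, d) = p(p(5, e), d),  p(x1, d) = p(h(app(y1, y)), d).
Decompose p/2: y2 = p(5, e),  d = d.
Bind y2 := p(5, e); no other remaining equation mentions y2.
Delete trivial equation d = d.
Decompose p/2: x1 = h(app(y1, y)),  d = d.
Bind x1 := h(app(y1, y)); no other remaining equation mentions x1. Substituting into the earlier bindings gives x := app(app(d, 5), app(h(app(y1, y)), d)), x2 := app(app(d, 5), app(h(app(y1, y)), d)).
Delete trivial equation d = d.
Decompose h/1: p(h(app(e, one)), y1) = p(y, app(one, y)).
Decompose p/2: h(app(e, one)) = y,  y1 = app(one, y).
Bind y := h(app(e, one)); substituting into the remaining equation gives: y1 = app(one, h(app(e, one))). Substituting into the earlier bindings gives x := app(app(d, 5), app(h(app(y1, h(app(e, one)))), d)), x2 := app(app(d, 5), app(h(app(y1, h(app(e, one)))), d)), x1 := h(app(y1, h(app(e, one)))).
Bind y1 := app(one, h(app(e, one))). Substituting into the earlier bindings gives x := app(app(d, 5), app(h(app(app(one, h(app(e, one))), h(app(e, one)))), d)), x2 := app(app(d, 5), app(h(app(app(one, h(app(e, one))), h(app(e, one)))), d)), x1 := h(app(app(one, h(app(e, one))), h(app(e, one)))).
MGU = { u ↦ e, x ↦ app(app(d, 5), app(h(app(app(one, h(app(e, one))), h(app(e, one)))), d)), x2 ↦ app(app(d, 5), app(h(app(app(one, h(app(e, one))), h(app(e, one)))), d)), s ↦ h(app(e, one)), y2 ↦ p(5, e), x1 ↦ h(app(app(one, h(app(e, one))), h(app(e, one)))), y ↦ h(app(e, one)), y1 ↦ app(one, h(app(e, one))) }, so y1 ↦ app(one, h(app(e, one))).

app(one, h(app(e, one)))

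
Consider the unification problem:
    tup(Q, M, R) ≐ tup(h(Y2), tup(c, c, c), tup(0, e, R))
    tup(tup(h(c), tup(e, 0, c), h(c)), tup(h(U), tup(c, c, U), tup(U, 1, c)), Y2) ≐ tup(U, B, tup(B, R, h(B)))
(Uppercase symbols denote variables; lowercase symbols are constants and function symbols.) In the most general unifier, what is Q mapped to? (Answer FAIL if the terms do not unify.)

FAIL

Decompose tup/3: Q ≐ h(Y2),  M ≐ tup(c, c, c),  R ≐ tup(0, e, R).
Bind Q := h(Y2); no other remaining equation mentions Q.
Bind M := tup(c, c, c); no other remaining equation mentions M.
Occurs check fails: R occurs in tup(0, e, R); the equation R ≐ tup(0, e, R) has no finite solution.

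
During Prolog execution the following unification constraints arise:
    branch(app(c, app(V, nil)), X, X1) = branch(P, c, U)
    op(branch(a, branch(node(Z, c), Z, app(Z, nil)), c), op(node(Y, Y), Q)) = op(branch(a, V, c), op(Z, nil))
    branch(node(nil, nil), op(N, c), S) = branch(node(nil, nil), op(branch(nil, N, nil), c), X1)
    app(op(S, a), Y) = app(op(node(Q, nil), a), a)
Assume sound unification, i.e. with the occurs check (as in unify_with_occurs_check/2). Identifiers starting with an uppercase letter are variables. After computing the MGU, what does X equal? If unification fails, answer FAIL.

Decompose branch/3: app(c, app(V, nil)) = P,  X = c,  X1 = U.
Bind P := app(c, app(V, nil)); no other remaining equation mentions P.
Bind X := c; no other remaining equation mentions X.
Bind X1 := U; substituting into the one remaining equation that mentions X1 gives: branch(node(nil, nil), op(N, c), S) = branch(node(nil, nil), op(branch(nil, N, nil), c), U).
Decompose op/2: branch(a, branch(node(Z, c), Z, app(Z, nil)), c) = branch(a, V, c),  op(node(Y, Y), Q) = op(Z, nil).
Decompose branch/3: a = a,  branch(node(Z, c), Z, app(Z, nil)) = V,  c = c.
Delete trivial equation a = a.
Bind V := branch(node(Z, c), Z, app(Z, nil)); no other remaining equation mentions V. Substituting into the earlier binding gives P := app(c, app(branch(node(Z, c), Z, app(Z, nil)), nil)).
Delete trivial equation c = c.
Decompose op/2: node(Y, Y) = Z,  Q = nil.
Bind Z := node(Y, Y); no other remaining equation mentions Z. Substituting into the earlier bindings gives P := app(c, app(branch(node(node(Y, Y), c), node(Y, Y), app(node(Y, Y), nil)), nil)), V := branch(node(node(Y, Y), c), node(Y, Y), app(node(Y, Y), nil)).
Bind Q := nil; substituting into the one remaining equation that mentions Q gives: app(op(S, a), Y) = app(op(node(nil, nil), a), a).
Decompose branch/3: node(nil, nil) = node(nil, nil),  op(N, c) = op(branch(nil, N, nil), c),  S = U.
Delete trivial equation node(nil, nil) = node(nil, nil).
Decompose op/2: N = branch(nil, N, nil),  c = c.
Occurs check fails: N occurs in branch(nil, N, nil); the equation N = branch(nil, N, nil) has no finite solution.

FAIL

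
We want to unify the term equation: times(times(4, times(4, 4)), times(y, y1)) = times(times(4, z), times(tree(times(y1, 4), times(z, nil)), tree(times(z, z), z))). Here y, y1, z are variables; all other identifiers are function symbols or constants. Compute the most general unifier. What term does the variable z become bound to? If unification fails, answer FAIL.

times(4, 4)

Decompose times/2: times(4, times(4, 4)) = times(4, z),  times(y, y1) = times(tree(times(y1, 4), times(z, nil)), tree(times(z, z), z)).
Decompose times/2: 4 = 4,  times(4, 4) = z.
Delete trivial equation 4 = 4.
Bind z := times(4, 4); substituting into the remaining equation gives: times(y, y1) = times(tree(times(y1, 4), times(times(4, 4), nil)), tree(times(times(4, 4), times(4, 4)), times(4, 4))).
Decompose times/2: y = tree(times(y1, 4), times(times(4, 4), nil)),  y1 = tree(times(times(4, 4), times(4, 4)), times(4, 4)).
Bind y := tree(times(y1, 4), times(times(4, 4), nil)); no other remaining equation mentions y.
Bind y1 := tree(times(times(4, 4), times(4, 4)), times(4, 4)). Substituting into the earlier binding gives y := tree(times(tree(times(times(4, 4), times(4, 4)), times(4, 4)), 4), times(times(4, 4), nil)).
MGU = { z := times(4, 4), y := tree(times(tree(times(times(4, 4), times(4, 4)), times(4, 4)), 4), times(times(4, 4), nil)), y1 := tree(times(times(4, 4), times(4, 4)), times(4, 4)) }, so z := times(4, 4).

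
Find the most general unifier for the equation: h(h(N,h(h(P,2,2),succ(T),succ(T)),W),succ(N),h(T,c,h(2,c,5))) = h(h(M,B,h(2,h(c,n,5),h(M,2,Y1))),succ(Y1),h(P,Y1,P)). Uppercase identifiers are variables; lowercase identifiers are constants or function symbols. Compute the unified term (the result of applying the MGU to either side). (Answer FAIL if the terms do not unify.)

Decompose h/3: h(N,h(h(P,2,2),succ(T),succ(T)),W) = h(M,B,h(2,h(c,n,5),h(M,2,Y1))),  succ(N) = succ(Y1),  h(T,c,h(2,c,5)) = h(P,Y1,P).
Decompose h/3: N = M,  h(h(P,2,2),succ(T),succ(T)) = B,  W = h(2,h(c,n,5),h(M,2,Y1)).
Bind N := M; substituting into the one remaining equation that mentions N gives: succ(M) = succ(Y1).
Bind B := h(h(P,2,2),succ(T),succ(T)); no other remaining equation mentions B.
Bind W := h(2,h(c,n,5),h(M,2,Y1)); no other remaining equation mentions W.
Decompose succ/1: M = Y1.
Bind M := Y1; no other remaining equation mentions M. Substituting into the earlier bindings gives N := Y1, W := h(2,h(c,n,5),h(Y1,2,Y1)).
Decompose h/3: T = P,  c = Y1,  h(2,c,5) = P.
Bind T := P; no other remaining equation mentions T. Substituting into the earlier binding gives B := h(h(P,2,2),succ(P),succ(P)).
Bind Y1 := c; no other remaining equation mentions Y1. Substituting into the earlier bindings gives N := c, W := h(2,h(c,n,5),h(c,2,c)), M := c.
Bind P := h(2,c,5). Substituting into the earlier bindings gives B := h(h(h(2,c,5),2,2),succ(h(2,c,5)),succ(h(2,c,5))), T := h(2,c,5).
Applying the MGU to either side gives h(h(c,h(h(h(2,c,5),2,2),succ(h(2,c,5)),succ(h(2,c,5))),h(2,h(c,n,5),h(c,2,c))),succ(c),h(h(2,c,5),c,h(2,c,5))).

h(h(c,h(h(h(2,c,5),2,2),succ(h(2,c,5)),succ(h(2,c,5))),h(2,h(c,n,5),h(c,2,c))),succ(c),h(h(2,c,5),c,h(2,c,5)))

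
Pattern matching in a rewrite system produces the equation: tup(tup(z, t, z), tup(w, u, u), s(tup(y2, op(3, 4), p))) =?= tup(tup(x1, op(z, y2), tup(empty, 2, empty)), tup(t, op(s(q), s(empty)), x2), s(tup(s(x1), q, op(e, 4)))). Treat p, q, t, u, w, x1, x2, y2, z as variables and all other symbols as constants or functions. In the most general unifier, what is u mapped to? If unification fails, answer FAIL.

Decompose tup/3: tup(z, t, z) =?= tup(x1, op(z, y2), tup(empty, 2, empty)),  tup(w, u, u) =?= tup(t, op(s(q), s(empty)), x2),  s(tup(y2, op(3, 4), p)) =?= s(tup(s(x1), q, op(e, 4))).
Decompose tup/3: z =?= x1,  t =?= op(z, y2),  z =?= tup(empty, 2, empty).
Bind z := x1; substituting into the 2 remaining equations that mention z gives: t =?= op(x1, y2),  x1 =?= tup(empty, 2, empty).
Bind t := op(x1, y2); substituting into the one remaining equation that mentions t gives: tup(w, u, u) =?= tup(op(x1, y2), op(s(q), s(empty)), x2).
Bind x1 := tup(empty, 2, empty); substituting into the remaining equations gives: tup(w, u, u) =?= tup(op(tup(empty, 2, empty), y2), op(s(q), s(empty)), x2),  s(tup(y2, op(3, 4), p)) =?= s(tup(s(tup(empty, 2, empty)), q, op(e, 4))). Substituting into the earlier bindings gives z := tup(empty, 2, empty), t := op(tup(empty, 2, empty), y2).
Decompose tup/3: w =?= op(tup(empty, 2, empty), y2),  u =?= op(s(q), s(empty)),  u =?= x2.
Bind w := op(tup(empty, 2, empty), y2); no other remaining equation mentions w.
Bind u := op(s(q), s(empty)); substituting into the one remaining equation that mentions u gives: op(s(q), s(empty)) =?= x2.
Bind x2 := op(s(q), s(empty)); no other remaining equation mentions x2.
Decompose s/1: tup(y2, op(3, 4), p) =?= tup(s(tup(empty, 2, empty)), q, op(e, 4)).
Decompose tup/3: y2 =?= s(tup(empty, 2, empty)),  op(3, 4) =?= q,  p =?= op(e, 4).
Bind y2 := s(tup(empty, 2, empty)); no other remaining equation mentions y2. Substituting into the earlier bindings gives t := op(tup(empty, 2, empty), s(tup(empty, 2, empty))), w := op(tup(empty, 2, empty), s(tup(empty, 2, empty))).
Bind q := op(3, 4); no other remaining equation mentions q. Substituting into the earlier bindings gives u := op(s(op(3, 4)), s(empty)), x2 := op(s(op(3, 4)), s(empty)).
Bind p := op(e, 4).
MGU = { z := tup(empty, 2, empty), t := op(tup(empty, 2, empty), s(tup(empty, 2, empty))), x1 := tup(empty, 2, empty), w := op(tup(empty, 2, empty), s(tup(empty, 2, empty))), u := op(s(op(3, 4)), s(empty)), x2 := op(s(op(3, 4)), s(empty)), y2 := s(tup(empty, 2, empty)), q := op(3, 4), p := op(e, 4) }, so u := op(s(op(3, 4)), s(empty)).

op(s(op(3, 4)), s(empty))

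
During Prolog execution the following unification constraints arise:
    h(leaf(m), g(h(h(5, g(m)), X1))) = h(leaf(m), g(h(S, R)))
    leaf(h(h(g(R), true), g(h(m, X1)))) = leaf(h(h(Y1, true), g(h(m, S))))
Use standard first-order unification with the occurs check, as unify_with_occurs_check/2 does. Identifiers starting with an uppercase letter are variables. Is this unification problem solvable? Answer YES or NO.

Decompose h/2: leaf(m) = leaf(m),  g(h(h(5, g(m)), X1)) = g(h(S, R)).
Delete trivial equation leaf(m) = leaf(m).
Decompose g/1: h(h(5, g(m)), X1) = h(S, R).
Decompose h/2: h(5, g(m)) = S,  X1 = R.
Bind S := h(5, g(m)); substituting into the one remaining equation that mentions S gives: leaf(h(h(g(R), true), g(h(m, X1)))) = leaf(h(h(Y1, true), g(h(m, h(5, g(m)))))).
Bind X1 := R; substituting into the remaining equation gives: leaf(h(h(g(R), true), g(h(m, R)))) = leaf(h(h(Y1, true), g(h(m, h(5, g(m)))))).
Decompose leaf/1: h(h(g(R), true), g(h(m, R))) = h(h(Y1, true), g(h(m, h(5, g(m))))).
Decompose h/2: h(g(R), true) = h(Y1, true),  g(h(m, R)) = g(h(m, h(5, g(m)))).
Decompose h/2: g(R) = Y1,  true = true.
Bind Y1 := g(R); no other remaining equation mentions Y1.
Delete trivial equation true = true.
Decompose g/1: h(m, R) = h(m, h(5, g(m))).
Decompose h/2: m = m,  R = h(5, g(m)).
Delete trivial equation m = m.
Bind R := h(5, g(m)). Substituting into the earlier bindings gives X1 := h(5, g(m)), Y1 := g(h(5, g(m))).
No equations remain and no clash or occurs-check failure arose, so a unifier exists.

YES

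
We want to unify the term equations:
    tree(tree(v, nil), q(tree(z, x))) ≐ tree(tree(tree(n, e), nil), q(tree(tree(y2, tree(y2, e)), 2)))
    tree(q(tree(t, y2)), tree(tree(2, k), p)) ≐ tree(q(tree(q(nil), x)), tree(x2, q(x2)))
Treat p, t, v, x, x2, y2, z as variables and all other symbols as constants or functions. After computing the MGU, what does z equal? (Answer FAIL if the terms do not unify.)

Decompose tree/2: tree(v, nil) ≐ tree(tree(n, e), nil),  q(tree(z, x)) ≐ q(tree(tree(y2, tree(y2, e)), 2)).
Decompose tree/2: v ≐ tree(n, e),  nil ≐ nil.
Bind v := tree(n, e); no other remaining equation mentions v.
Delete trivial equation nil ≐ nil.
Decompose q/1: tree(z, x) ≐ tree(tree(y2, tree(y2, e)), 2).
Decompose tree/2: z ≐ tree(y2, tree(y2, e)),  x ≐ 2.
Bind z := tree(y2, tree(y2, e)); no other remaining equation mentions z.
Bind x := 2; substituting into the remaining equation gives: tree(q(tree(t, y2)), tree(tree(2, k), p)) ≐ tree(q(tree(q(nil), 2)), tree(x2, q(x2))).
Decompose tree/2: q(tree(t, y2)) ≐ q(tree(q(nil), 2)),  tree(tree(2, k), p) ≐ tree(x2, q(x2)).
Decompose q/1: tree(t, y2) ≐ tree(q(nil), 2).
Decompose tree/2: t ≐ q(nil),  y2 ≐ 2.
Bind t := q(nil); no other remaining equation mentions t.
Bind y2 := 2; no other remaining equation mentions y2. Substituting into the earlier binding gives z := tree(2, tree(2, e)).
Decompose tree/2: tree(2, k) ≐ x2,  p ≐ q(x2).
Bind x2 := tree(2, k); substituting into the remaining equation gives: p ≐ q(tree(2, k)).
Bind p := q(tree(2, k)).
MGU = { v -> tree(n, e), z -> tree(2, tree(2, e)), x -> 2, t -> q(nil), y2 -> 2, x2 -> tree(2, k), p -> q(tree(2, k)) }, so z -> tree(2, tree(2, e)).

tree(2, tree(2, e))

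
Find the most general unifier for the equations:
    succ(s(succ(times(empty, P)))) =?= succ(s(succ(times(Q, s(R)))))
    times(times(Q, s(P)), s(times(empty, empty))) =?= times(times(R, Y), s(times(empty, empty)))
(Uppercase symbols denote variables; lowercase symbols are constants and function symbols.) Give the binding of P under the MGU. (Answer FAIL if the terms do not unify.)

Decompose succ/1: s(succ(times(empty, P))) =?= s(succ(times(Q, s(R)))).
Decompose s/1: succ(times(empty, P)) =?= succ(times(Q, s(R))).
Decompose succ/1: times(empty, P) =?= times(Q, s(R)).
Decompose times/2: empty =?= Q,  P =?= s(R).
Bind Q := empty; substituting into the one remaining equation that mentions Q gives: times(times(empty, s(P)), s(times(empty, empty))) =?= times(times(R, Y), s(times(empty, empty))).
Bind P := s(R); substituting into the remaining equation gives: times(times(empty, s(s(R))), s(times(empty, empty))) =?= times(times(R, Y), s(times(empty, empty))).
Decompose times/2: times(empty, s(s(R))) =?= times(R, Y),  s(times(empty, empty)) =?= s(times(empty, empty)).
Decompose times/2: empty =?= R,  s(s(R)) =?= Y.
Bind R := empty; substituting into the one remaining equation that mentions R gives: s(s(empty)) =?= Y. Substituting into the earlier binding gives P := s(empty).
Bind Y := s(s(empty)); no other remaining equation mentions Y.
Delete trivial equation s(times(empty, empty)) =?= s(times(empty, empty)).
MGU = { Q := empty, P := s(empty), R := empty, Y := s(s(empty)) }, so P := s(empty).

s(empty)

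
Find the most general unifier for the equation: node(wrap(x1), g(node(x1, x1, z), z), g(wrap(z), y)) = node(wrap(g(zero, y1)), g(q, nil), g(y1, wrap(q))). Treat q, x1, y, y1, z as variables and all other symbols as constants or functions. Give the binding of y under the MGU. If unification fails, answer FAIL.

Decompose node/3: wrap(x1) = wrap(g(zero, y1)),  g(node(x1, x1, z), z) = g(q, nil),  g(wrap(z), y) = g(y1, wrap(q)).
Decompose wrap/1: x1 = g(zero, y1).
Bind x1 := g(zero, y1); substituting into the one remaining equation that mentions x1 gives: g(node(g(zero, y1), g(zero, y1), z), z) = g(q, nil).
Decompose g/2: node(g(zero, y1), g(zero, y1), z) = q,  z = nil.
Bind q := node(g(zero, y1), g(zero, y1), z); substituting into the one remaining equation that mentions q gives: g(wrap(z), y) = g(y1, wrap(node(g(zero, y1), g(zero, y1), z))).
Bind z := nil; substituting into the remaining equation gives: g(wrap(nil), y) = g(y1, wrap(node(g(zero, y1), g(zero, y1), nil))). Substituting into the earlier binding gives q := node(g(zero, y1), g(zero, y1), nil).
Decompose g/2: wrap(nil) = y1,  y = wrap(node(g(zero, y1), g(zero, y1), nil)).
Bind y1 := wrap(nil); substituting into the remaining equation gives: y = wrap(node(g(zero, wrap(nil)), g(zero, wrap(nil)), nil)). Substituting into the earlier bindings gives x1 := g(zero, wrap(nil)), q := node(g(zero, wrap(nil)), g(zero, wrap(nil)), nil).
Bind y := wrap(node(g(zero, wrap(nil)), g(zero, wrap(nil)), nil)).
MGU = { x1 := g(zero, wrap(nil)), q := node(g(zero, wrap(nil)), g(zero, wrap(nil)), nil), z := nil, y1 := wrap(nil), y := wrap(node(g(zero, wrap(nil)), g(zero, wrap(nil)), nil)) }, so y := wrap(node(g(zero, wrap(nil)), g(zero, wrap(nil)), nil)).

wrap(node(g(zero, wrap(nil)), g(zero, wrap(nil)), nil))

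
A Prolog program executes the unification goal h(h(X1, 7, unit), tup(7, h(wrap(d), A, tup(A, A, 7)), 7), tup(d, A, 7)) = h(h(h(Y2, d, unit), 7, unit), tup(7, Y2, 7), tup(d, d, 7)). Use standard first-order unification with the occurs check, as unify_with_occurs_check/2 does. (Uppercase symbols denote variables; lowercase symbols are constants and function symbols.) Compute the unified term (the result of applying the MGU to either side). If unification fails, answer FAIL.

Decompose h/3: h(X1, 7, unit) = h(h(Y2, d, unit), 7, unit),  tup(7, h(wrap(d), A, tup(A, A, 7)), 7) = tup(7, Y2, 7),  tup(d, A, 7) = tup(d, d, 7).
Decompose h/3: X1 = h(Y2, d, unit),  7 = 7,  unit = unit.
Bind X1 := h(Y2, d, unit); no other remaining equation mentions X1.
Delete trivial equation 7 = 7.
Delete trivial equation unit = unit.
Decompose tup/3: 7 = 7,  h(wrap(d), A, tup(A, A, 7)) = Y2,  7 = 7.
Delete trivial equation 7 = 7.
Bind Y2 := h(wrap(d), A, tup(A, A, 7)); no other remaining equation mentions Y2. Substituting into the earlier binding gives X1 := h(h(wrap(d), A, tup(A, A, 7)), d, unit).
Delete trivial equation 7 = 7.
Decompose tup/3: d = d,  A = d,  7 = 7.
Delete trivial equation d = d.
Bind A := d; no other remaining equation mentions A. Substituting into the earlier bindings gives X1 := h(h(wrap(d), d, tup(d, d, 7)), d, unit), Y2 := h(wrap(d), d, tup(d, d, 7)).
Delete trivial equation 7 = 7.
Applying the MGU to either side gives h(h(h(h(wrap(d), d, tup(d, d, 7)), d, unit), 7, unit), tup(7, h(wrap(d), d, tup(d, d, 7)), 7), tup(d, d, 7)).

h(h(h(h(wrap(d), d, tup(d, d, 7)), d, unit), 7, unit), tup(7, h(wrap(d), d, tup(d, d, 7)), 7), tup(d, d, 7))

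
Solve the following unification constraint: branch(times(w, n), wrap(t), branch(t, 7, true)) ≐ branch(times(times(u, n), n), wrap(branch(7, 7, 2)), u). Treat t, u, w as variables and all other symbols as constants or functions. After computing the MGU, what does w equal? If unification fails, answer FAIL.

Decompose branch/3: times(w, n) ≐ times(times(u, n), n),  wrap(t) ≐ wrap(branch(7, 7, 2)),  branch(t, 7, true) ≐ u.
Decompose times/2: w ≐ times(u, n),  n ≐ n.
Bind w := times(u, n); no other remaining equation mentions w.
Delete trivial equation n ≐ n.
Decompose wrap/1: t ≐ branch(7, 7, 2).
Bind t := branch(7, 7, 2); substituting into the remaining equation gives: branch(branch(7, 7, 2), 7, true) ≐ u.
Bind u := branch(branch(7, 7, 2), 7, true). Substituting into the earlier binding gives w := times(branch(branch(7, 7, 2), 7, true), n).
MGU = { w ↦ times(branch(branch(7, 7, 2), 7, true), n), t ↦ branch(7, 7, 2), u ↦ branch(branch(7, 7, 2), 7, true) }, so w ↦ times(branch(branch(7, 7, 2), 7, true), n).

times(branch(branch(7, 7, 2), 7, true), n)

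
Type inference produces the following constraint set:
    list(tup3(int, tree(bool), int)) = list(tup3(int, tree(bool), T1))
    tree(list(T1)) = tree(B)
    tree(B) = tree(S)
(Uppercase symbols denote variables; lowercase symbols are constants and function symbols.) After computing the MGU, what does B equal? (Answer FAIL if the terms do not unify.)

Decompose list/1: tup3(int, tree(bool), int) = tup3(int, tree(bool), T1).
Decompose tup3/3: int = int,  tree(bool) = tree(bool),  int = T1.
Delete trivial equation int = int.
Delete trivial equation tree(bool) = tree(bool).
Bind T1 := int; substituting into the one remaining equation that mentions T1 gives: tree(list(int)) = tree(B).
Decompose tree/1: list(int) = B.
Bind B := list(int); substituting into the remaining equation gives: tree(list(int)) = tree(S).
Decompose tree/1: list(int) = S.
Bind S := list(int).
MGU = { T1 ↦ int, B ↦ list(int), S ↦ list(int) }, so B ↦ list(int).

list(int)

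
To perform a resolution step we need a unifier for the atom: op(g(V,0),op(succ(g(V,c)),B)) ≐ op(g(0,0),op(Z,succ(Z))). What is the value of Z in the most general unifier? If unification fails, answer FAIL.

succ(g(0,c))

Decompose op/2: g(V,0) ≐ g(0,0),  op(succ(g(V,c)),B) ≐ op(Z,succ(Z)).
Decompose g/2: V ≐ 0,  0 ≐ 0.
Bind V := 0; substituting into the one remaining equation that mentions V gives: op(succ(g(0,c)),B) ≐ op(Z,succ(Z)).
Delete trivial equation 0 ≐ 0.
Decompose op/2: succ(g(0,c)) ≐ Z,  B ≐ succ(Z).
Bind Z := succ(g(0,c)); substituting into the remaining equation gives: B ≐ succ(succ(g(0,c))).
Bind B := succ(succ(g(0,c))).
MGU = { V -> 0, Z -> succ(g(0,c)), B -> succ(succ(g(0,c))) }, so Z -> succ(g(0,c)).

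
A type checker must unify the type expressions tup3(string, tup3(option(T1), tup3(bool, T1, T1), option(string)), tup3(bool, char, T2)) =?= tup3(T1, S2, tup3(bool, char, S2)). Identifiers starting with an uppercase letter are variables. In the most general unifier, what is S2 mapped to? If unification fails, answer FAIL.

tup3(option(string), tup3(bool, string, string), option(string))

Decompose tup3/3: string =?= T1,  tup3(option(T1), tup3(bool, T1, T1), option(string)) =?= S2,  tup3(bool, char, T2) =?= tup3(bool, char, S2).
Bind T1 := string; substituting into the one remaining equation that mentions T1 gives: tup3(option(string), tup3(bool, string, string), option(string)) =?= S2.
Bind S2 := tup3(option(string), tup3(bool, string, string), option(string)); substituting into the remaining equation gives: tup3(bool, char, T2) =?= tup3(bool, char, tup3(option(string), tup3(bool, string, string), option(string))).
Decompose tup3/3: bool =?= bool,  char =?= char,  T2 =?= tup3(option(string), tup3(bool, string, string), option(string)).
Delete trivial equation bool =?= bool.
Delete trivial equation char =?= char.
Bind T2 := tup3(option(string), tup3(bool, string, string), option(string)).
MGU = { T1 ↦ string, S2 ↦ tup3(option(string), tup3(bool, string, string), option(string)), T2 ↦ tup3(option(string), tup3(bool, string, string), option(string)) }, so S2 ↦ tup3(option(string), tup3(bool, string, string), option(string)).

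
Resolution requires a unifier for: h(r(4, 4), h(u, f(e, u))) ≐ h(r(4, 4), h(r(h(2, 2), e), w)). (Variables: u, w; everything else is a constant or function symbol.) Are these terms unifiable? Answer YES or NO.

YES

Decompose h/2: r(4, 4) ≐ r(4, 4),  h(u, f(e, u)) ≐ h(r(h(2, 2), e), w).
Delete trivial equation r(4, 4) ≐ r(4, 4).
Decompose h/2: u ≐ r(h(2, 2), e),  f(e, u) ≐ w.
Bind u := r(h(2, 2), e); substituting into the remaining equation gives: f(e, r(h(2, 2), e)) ≐ w.
Bind w := f(e, r(h(2, 2), e)).
No equations remain and no clash or occurs-check failure arose, so a unifier exists.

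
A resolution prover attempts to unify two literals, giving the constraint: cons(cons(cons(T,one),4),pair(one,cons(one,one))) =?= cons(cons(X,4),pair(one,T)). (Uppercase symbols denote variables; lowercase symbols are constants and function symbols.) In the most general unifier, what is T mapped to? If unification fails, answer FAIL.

cons(one,one)

Decompose cons/2: cons(cons(T,one),4) =?= cons(X,4),  pair(one,cons(one,one)) =?= pair(one,T).
Decompose cons/2: cons(T,one) =?= X,  4 =?= 4.
Bind X := cons(T,one); no other remaining equation mentions X.
Delete trivial equation 4 =?= 4.
Decompose pair/2: one =?= one,  cons(one,one) =?= T.
Delete trivial equation one =?= one.
Bind T := cons(one,one). Substituting into the earlier binding gives X := cons(cons(one,one),one).
MGU = { X -> cons(cons(one,one),one), T -> cons(one,one) }, so T -> cons(one,one).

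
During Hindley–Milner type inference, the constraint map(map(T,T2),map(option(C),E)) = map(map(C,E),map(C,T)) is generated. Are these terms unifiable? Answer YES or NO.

NO

Decompose map/2: map(T,T2) = map(C,E),  map(option(C),E) = map(C,T).
Decompose map/2: T = C,  T2 = E.
Bind T := C; substituting into the one remaining equation that mentions T gives: map(option(C),E) = map(C,C).
Bind T2 := E; no other remaining equation mentions T2.
Decompose map/2: option(C) = C,  E = C.
Occurs check fails: C occurs in option(C); the equation C = option(C) has no finite solution.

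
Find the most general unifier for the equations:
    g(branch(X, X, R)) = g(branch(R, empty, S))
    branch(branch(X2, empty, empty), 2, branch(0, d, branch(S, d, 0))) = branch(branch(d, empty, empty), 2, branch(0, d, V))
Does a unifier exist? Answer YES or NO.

YES

Decompose g/1: branch(X, X, R) = branch(R, empty, S).
Decompose branch/3: X = R,  X = empty,  R = S.
Bind X := R; substituting into the one remaining equation that mentions X gives: R = empty.
Bind R := empty; substituting into the one remaining equation that mentions R gives: empty = S. Substituting into the earlier binding gives X := empty.
Bind S := empty; substituting into the remaining equation gives: branch(branch(X2, empty, empty), 2, branch(0, d, branch(empty, d, 0))) = branch(branch(d, empty, empty), 2, branch(0, d, V)).
Decompose branch/3: branch(X2, empty, empty) = branch(d, empty, empty),  2 = 2,  branch(0, d, branch(empty, d, 0)) = branch(0, d, V).
Decompose branch/3: X2 = d,  empty = empty,  empty = empty.
Bind X2 := d; no other remaining equation mentions X2.
Delete trivial equation empty = empty.
Delete trivial equation empty = empty.
Delete trivial equation 2 = 2.
Decompose branch/3: 0 = 0,  d = d,  branch(empty, d, 0) = V.
Delete trivial equation 0 = 0.
Delete trivial equation d = d.
Bind V := branch(empty, d, 0).
No equations remain and no clash or occurs-check failure arose, so a unifier exists.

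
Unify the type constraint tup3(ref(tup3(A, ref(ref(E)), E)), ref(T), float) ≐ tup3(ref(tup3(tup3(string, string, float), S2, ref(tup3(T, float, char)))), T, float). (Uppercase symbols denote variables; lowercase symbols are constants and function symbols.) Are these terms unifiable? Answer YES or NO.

NO

Decompose tup3/3: ref(tup3(A, ref(ref(E)), E)) ≐ ref(tup3(tup3(string, string, float), S2, ref(tup3(T, float, char)))),  ref(T) ≐ T,  float ≐ float.
Decompose ref/1: tup3(A, ref(ref(E)), E) ≐ tup3(tup3(string, string, float), S2, ref(tup3(T, float, char))).
Decompose tup3/3: A ≐ tup3(string, string, float),  ref(ref(E)) ≐ S2,  E ≐ ref(tup3(T, float, char)).
Bind A := tup3(string, string, float); no other remaining equation mentions A.
Bind S2 := ref(ref(E)); no other remaining equation mentions S2.
Bind E := ref(tup3(T, float, char)); no other remaining equation mentions E. Substituting into the earlier binding gives S2 := ref(ref(ref(tup3(T, float, char)))).
Occurs check fails: T occurs in ref(T); the equation T ≐ ref(T) has no finite solution.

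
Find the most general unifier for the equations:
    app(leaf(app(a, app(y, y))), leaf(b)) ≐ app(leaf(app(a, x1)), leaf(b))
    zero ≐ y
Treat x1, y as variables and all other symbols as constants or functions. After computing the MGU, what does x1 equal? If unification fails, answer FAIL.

app(zero, zero)

Decompose app/2: leaf(app(a, app(y, y))) ≐ leaf(app(a, x1)),  leaf(b) ≐ leaf(b).
Decompose leaf/1: app(a, app(y, y)) ≐ app(a, x1).
Decompose app/2: a ≐ a,  app(y, y) ≐ x1.
Delete trivial equation a ≐ a.
Bind x1 := app(y, y); no other remaining equation mentions x1.
Delete trivial equation leaf(b) ≐ leaf(b).
Bind y := zero. Substituting into the earlier binding gives x1 := app(zero, zero).
MGU = { x1 := app(zero, zero), y := zero }, so x1 := app(zero, zero).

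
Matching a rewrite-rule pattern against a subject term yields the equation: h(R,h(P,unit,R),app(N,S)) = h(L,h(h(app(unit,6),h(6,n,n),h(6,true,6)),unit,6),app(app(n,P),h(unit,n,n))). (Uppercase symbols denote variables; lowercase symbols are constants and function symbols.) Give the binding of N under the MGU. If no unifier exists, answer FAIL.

Decompose h/3: R = L,  h(P,unit,R) = h(h(app(unit,6),h(6,n,n),h(6,true,6)),unit,6),  app(N,S) = app(app(n,P),h(unit,n,n)).
Bind R := L; substituting into the one remaining equation that mentions R gives: h(P,unit,L) = h(h(app(unit,6),h(6,n,n),h(6,true,6)),unit,6).
Decompose h/3: P = h(app(unit,6),h(6,n,n),h(6,true,6)),  unit = unit,  L = 6.
Bind P := h(app(unit,6),h(6,n,n),h(6,true,6)); substituting into the one remaining equation that mentions P gives: app(N,S) = app(app(n,h(app(unit,6),h(6,n,n),h(6,true,6))),h(unit,n,n)).
Delete trivial equation unit = unit.
Bind L := 6; no other remaining equation mentions L. Substituting into the earlier binding gives R := 6.
Decompose app/2: N = app(n,h(app(unit,6),h(6,n,n),h(6,true,6))),  S = h(unit,n,n).
Bind N := app(n,h(app(unit,6),h(6,n,n),h(6,true,6))); no other remaining equation mentions N.
Bind S := h(unit,n,n).
MGU = { R -> 6, P -> h(app(unit,6),h(6,n,n),h(6,true,6)), L -> 6, N -> app(n,h(app(unit,6),h(6,n,n),h(6,true,6))), S -> h(unit,n,n) }, so N -> app(n,h(app(unit,6),h(6,n,n),h(6,true,6))).

app(n,h(app(unit,6),h(6,n,n),h(6,true,6)))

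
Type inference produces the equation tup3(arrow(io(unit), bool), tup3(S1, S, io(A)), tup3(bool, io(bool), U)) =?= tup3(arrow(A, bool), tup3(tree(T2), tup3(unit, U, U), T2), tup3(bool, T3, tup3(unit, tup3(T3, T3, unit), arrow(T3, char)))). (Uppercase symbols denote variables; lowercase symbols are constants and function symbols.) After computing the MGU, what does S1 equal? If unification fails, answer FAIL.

Decompose tup3/3: arrow(io(unit), bool) =?= arrow(A, bool),  tup3(S1, S, io(A)) =?= tup3(tree(T2), tup3(unit, U, U), T2),  tup3(bool, io(bool), U) =?= tup3(bool, T3, tup3(unit, tup3(T3, T3, unit), arrow(T3, char))).
Decompose arrow/2: io(unit) =?= A,  bool =?= bool.
Bind A := io(unit); substituting into the one remaining equation that mentions A gives: tup3(S1, S, io(io(unit))) =?= tup3(tree(T2), tup3(unit, U, U), T2).
Delete trivial equation bool =?= bool.
Decompose tup3/3: S1 =?= tree(T2),  S =?= tup3(unit, U, U),  io(io(unit)) =?= T2.
Bind S1 := tree(T2); no other remaining equation mentions S1.
Bind S := tup3(unit, U, U); no other remaining equation mentions S.
Bind T2 := io(io(unit)); no other remaining equation mentions T2. Substituting into the earlier binding gives S1 := tree(io(io(unit))).
Decompose tup3/3: bool =?= bool,  io(bool) =?= T3,  U =?= tup3(unit, tup3(T3, T3, unit), arrow(T3, char)).
Delete trivial equation bool =?= bool.
Bind T3 := io(bool); substituting into the remaining equation gives: U =?= tup3(unit, tup3(io(bool), io(bool), unit), arrow(io(bool), char)).
Bind U := tup3(unit, tup3(io(bool), io(bool), unit), arrow(io(bool), char)). Substituting into the earlier binding gives S := tup3(unit, tup3(unit, tup3(io(bool), io(bool), unit), arrow(io(bool), char)), tup3(unit, tup3(io(bool), io(bool), unit), arrow(io(bool), char))).
MGU = { A := io(unit), S1 := tree(io(io(unit))), S := tup3(unit, tup3(unit, tup3(io(bool), io(bool), unit), arrow(io(bool), char)), tup3(unit, tup3(io(bool), io(bool), unit), arrow(io(bool), char))), T2 := io(io(unit)), T3 := io(bool), U := tup3(unit, tup3(io(bool), io(bool), unit), arrow(io(bool), char)) }, so S1 := tree(io(io(unit))).

tree(io(io(unit)))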